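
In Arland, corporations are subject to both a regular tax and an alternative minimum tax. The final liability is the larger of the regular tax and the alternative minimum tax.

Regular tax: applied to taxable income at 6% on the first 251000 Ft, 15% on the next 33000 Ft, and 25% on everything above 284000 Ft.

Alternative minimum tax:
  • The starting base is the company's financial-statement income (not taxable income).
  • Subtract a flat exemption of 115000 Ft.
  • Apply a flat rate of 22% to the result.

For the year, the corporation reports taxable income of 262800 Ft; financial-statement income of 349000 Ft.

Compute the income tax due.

Regular tax:
  251000 Ft × 6% = 15060 Ft
  11800 Ft × 15% = 1770 Ft
  → 16830 Ft

Alternative minimum tax:
  Base (financial-statement income): 349000 Ft
  Less exemption 115000 Ft → base 234000 Ft
  234000 Ft × 22% = 51480 Ft

51480 Ft > 16830 Ft, so the alternative minimum tax is the binding amount.

51480 Ft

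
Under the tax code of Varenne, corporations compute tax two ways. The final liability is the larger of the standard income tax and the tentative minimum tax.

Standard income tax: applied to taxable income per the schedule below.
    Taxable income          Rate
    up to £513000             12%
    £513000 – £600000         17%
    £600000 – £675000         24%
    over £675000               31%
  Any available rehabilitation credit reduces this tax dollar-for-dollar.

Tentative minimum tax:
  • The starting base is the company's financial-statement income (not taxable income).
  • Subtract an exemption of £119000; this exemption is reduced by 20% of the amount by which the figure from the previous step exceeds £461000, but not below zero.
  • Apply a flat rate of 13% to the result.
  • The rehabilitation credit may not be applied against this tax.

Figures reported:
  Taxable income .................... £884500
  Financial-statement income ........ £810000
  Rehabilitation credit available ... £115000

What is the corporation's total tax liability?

Tentative minimum tax:
  Base (financial-statement income): £810000
  Exemption: £119000 − 20% × (£810000 − £461000) = £119000 − £69800 = £49200
  Base: £810000 − £49200 = £760800
  £760800 × 13% = £98904

Standard income tax:
  £513000 × 12% = £61560
  £87000 × 17% = £14790
  £75000 × 24% = £18000
  £209500 × 31% = £64945
  → £159295
  Less rehabilitation credit £115000 → £44295

£98904 > £44295, so the tentative minimum tax is the binding amount.

£98904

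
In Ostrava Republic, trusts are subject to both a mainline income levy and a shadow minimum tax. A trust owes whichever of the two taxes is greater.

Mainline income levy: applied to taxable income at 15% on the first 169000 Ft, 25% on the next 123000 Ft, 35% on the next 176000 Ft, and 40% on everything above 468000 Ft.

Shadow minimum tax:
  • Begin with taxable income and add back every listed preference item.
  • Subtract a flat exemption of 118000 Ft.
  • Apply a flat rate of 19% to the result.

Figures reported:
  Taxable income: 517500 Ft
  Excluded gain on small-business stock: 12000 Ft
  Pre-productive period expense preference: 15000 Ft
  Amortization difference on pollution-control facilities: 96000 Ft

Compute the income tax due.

Shadow minimum tax:
  Adjusted income: 517500 Ft + 12000 Ft + 15000 Ft + 96000 Ft = 640500 Ft
  Less exemption 118000 Ft → base 522500 Ft
  522500 Ft × 19% = 99275 Ft

Mainline income levy:
  169000 Ft × 15% = 25350 Ft
  123000 Ft × 25% = 30750 Ft
  176000 Ft × 35% = 61600 Ft
  49500 Ft × 40% = 19800 Ft
  → 137500 Ft

137500 Ft > 99275 Ft, so the mainline income levy governs.

137500 Ft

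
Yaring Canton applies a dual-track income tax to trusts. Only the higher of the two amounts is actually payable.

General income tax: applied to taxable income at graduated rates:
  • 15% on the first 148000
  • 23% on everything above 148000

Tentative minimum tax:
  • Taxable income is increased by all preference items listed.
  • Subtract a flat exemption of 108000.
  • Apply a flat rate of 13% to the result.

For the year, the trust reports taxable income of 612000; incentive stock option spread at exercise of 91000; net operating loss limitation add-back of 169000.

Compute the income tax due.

128920

General income tax:
  148000 × 15% = 22200
  464000 × 23% = 106720
  → 128920

Tentative minimum tax:
  Adjusted income: 612000 + 91000 + 169000 = 872000
  Less exemption 108000 → base 764000
  764000 × 13% = 99320

128920 > 99320, so the general income tax governs.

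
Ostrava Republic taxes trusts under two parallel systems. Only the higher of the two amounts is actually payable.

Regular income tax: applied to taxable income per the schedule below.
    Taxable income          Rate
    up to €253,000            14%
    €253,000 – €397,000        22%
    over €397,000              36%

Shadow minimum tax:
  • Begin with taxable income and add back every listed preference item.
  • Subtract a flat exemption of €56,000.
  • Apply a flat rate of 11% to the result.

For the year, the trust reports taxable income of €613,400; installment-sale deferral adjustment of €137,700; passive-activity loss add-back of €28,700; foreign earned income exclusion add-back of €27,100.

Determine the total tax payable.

€145,004

Regular income tax:
  €253,000 × 14% = €35,420
  €144,000 × 22% = €31,680
  €216,400 × 36% = €77,904
  → €145,004

Shadow minimum tax:
  Adjusted income: €613,400 + €137,700 + €28,700 + €27,100 = €806,900
  Less exemption €56,000 → base €750,900
  €750,900 × 11% = €82,599

€145,004 > €82,599, so the regular income tax governs.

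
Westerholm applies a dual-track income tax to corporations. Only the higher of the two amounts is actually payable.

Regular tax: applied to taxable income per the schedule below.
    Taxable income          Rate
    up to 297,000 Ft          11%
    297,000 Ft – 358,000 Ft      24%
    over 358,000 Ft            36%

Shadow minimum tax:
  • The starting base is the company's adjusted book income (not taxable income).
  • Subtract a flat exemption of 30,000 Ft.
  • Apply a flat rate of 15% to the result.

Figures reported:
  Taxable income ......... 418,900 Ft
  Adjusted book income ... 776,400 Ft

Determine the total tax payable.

111,960 Ft

Shadow minimum tax:
  Base (adjusted book income): 776,400 Ft
  Less exemption 30,000 Ft → base 746,400 Ft
  746,400 Ft × 15% = 111,960 Ft

Regular tax:
  297,000 Ft × 11% = 32,670 Ft
  61,000 Ft × 24% = 14,640 Ft
  60,900 Ft × 36% = 21,924 Ft
  → 69,234 Ft

111,960 Ft > 69,234 Ft, so the shadow minimum tax is the binding amount.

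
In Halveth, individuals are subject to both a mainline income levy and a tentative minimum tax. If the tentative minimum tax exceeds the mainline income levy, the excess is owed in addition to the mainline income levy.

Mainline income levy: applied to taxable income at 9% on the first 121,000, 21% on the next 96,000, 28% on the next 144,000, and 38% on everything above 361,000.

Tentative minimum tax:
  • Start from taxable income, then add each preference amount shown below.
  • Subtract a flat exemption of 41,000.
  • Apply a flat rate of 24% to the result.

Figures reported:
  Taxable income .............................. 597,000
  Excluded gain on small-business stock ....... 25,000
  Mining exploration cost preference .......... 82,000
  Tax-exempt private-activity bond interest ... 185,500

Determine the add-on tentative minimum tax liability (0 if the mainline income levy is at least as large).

Mainline income levy:
  121,000 × 9% = 10,890
  96,000 × 21% = 20,160
  144,000 × 28% = 40,320
  236,000 × 38% = 89,680
  → 161,050

Tentative minimum tax:
  Adjusted income: 597,000 + 25,000 + 82,000 + 185,500 = 889,500
  Less exemption 41,000 → base 848,500
  848,500 × 24% = 203,640

Excess of tentative minimum tax over mainline income levy: 203,640 − 161,050 = 42,590.

42,590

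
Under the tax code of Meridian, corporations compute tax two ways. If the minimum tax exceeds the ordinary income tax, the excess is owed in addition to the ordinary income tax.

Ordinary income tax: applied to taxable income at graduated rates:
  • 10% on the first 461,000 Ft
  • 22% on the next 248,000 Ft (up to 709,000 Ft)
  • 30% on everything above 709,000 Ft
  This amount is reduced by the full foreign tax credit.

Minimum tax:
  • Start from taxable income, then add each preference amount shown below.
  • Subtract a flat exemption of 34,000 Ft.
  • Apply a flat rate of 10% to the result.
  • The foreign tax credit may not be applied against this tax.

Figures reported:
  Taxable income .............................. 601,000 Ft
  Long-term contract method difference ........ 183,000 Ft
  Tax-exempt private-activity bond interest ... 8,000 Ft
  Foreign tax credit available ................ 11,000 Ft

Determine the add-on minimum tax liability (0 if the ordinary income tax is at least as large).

9,900 Ft

Ordinary income tax:
  461,000 Ft × 10% = 46,100 Ft
  140,000 Ft × 22% = 30,800 Ft
  → 76,900 Ft
  Less foreign tax credit 11,000 Ft → 65,900 Ft

Minimum tax:
  Adjusted income: 601,000 Ft + 183,000 Ft + 8,000 Ft = 792,000 Ft
  Less exemption 34,000 Ft → base 758,000 Ft
  758,000 Ft × 10% = 75,800 Ft

Excess of minimum tax over ordinary income tax: 75,800 Ft − 65,900 Ft = 9,900 Ft.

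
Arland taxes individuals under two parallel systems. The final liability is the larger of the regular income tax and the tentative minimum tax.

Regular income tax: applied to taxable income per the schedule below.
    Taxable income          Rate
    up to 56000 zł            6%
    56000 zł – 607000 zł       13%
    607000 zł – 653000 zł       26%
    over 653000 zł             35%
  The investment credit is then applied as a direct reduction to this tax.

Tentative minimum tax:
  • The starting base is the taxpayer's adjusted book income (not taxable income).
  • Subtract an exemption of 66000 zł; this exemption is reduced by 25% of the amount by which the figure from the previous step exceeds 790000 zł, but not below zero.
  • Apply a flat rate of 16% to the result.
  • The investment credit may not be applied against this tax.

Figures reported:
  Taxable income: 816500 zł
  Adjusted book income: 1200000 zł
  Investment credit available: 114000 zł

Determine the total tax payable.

Regular income tax:
  56000 zł × 6% = 3360 zł
  551000 zł × 13% = 71630 zł
  46000 zł × 26% = 11960 zł
  163500 zł × 35% = 57225 zł
  → 144175 zł
  Less investment credit 114000 zł → 30175 zł

Tentative minimum tax:
  Base (adjusted book income): 1200000 zł
  Exemption: 25% × (1200000 zł − 790000 zł) = 102500 zł ≥ 66000 zł, so the exemption is fully phased out
  Base: 1200000 zł − 0 zł = 1200000 zł
  1200000 zł × 16% = 192000 zł

192000 zł > 30175 zł, so the tentative minimum tax is the binding amount.

192000 zł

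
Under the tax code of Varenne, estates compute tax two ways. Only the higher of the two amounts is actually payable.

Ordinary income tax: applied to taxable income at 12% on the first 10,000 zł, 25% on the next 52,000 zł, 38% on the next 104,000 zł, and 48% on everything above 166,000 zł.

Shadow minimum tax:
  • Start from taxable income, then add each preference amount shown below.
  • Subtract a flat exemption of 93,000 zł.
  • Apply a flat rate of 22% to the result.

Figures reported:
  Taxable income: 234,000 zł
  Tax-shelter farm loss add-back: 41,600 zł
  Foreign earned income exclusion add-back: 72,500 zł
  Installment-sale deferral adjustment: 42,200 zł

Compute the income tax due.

Shadow minimum tax:
  Adjusted income: 234,000 zł + 41,600 zł + 72,500 zł + 42,200 zł = 390,300 zł
  Less exemption 93,000 zł → base 297,300 zł
  297,300 zł × 22% = 65,406 zł

Ordinary income tax:
  10,000 zł × 12% = 1,200 zł
  52,000 zł × 25% = 13,000 zł
  104,000 zł × 38% = 39,520 zł
  68,000 zł × 48% = 32,640 zł
  → 86,360 zł

86,360 zł > 65,406 zł, so the ordinary income tax governs.

86,360 zł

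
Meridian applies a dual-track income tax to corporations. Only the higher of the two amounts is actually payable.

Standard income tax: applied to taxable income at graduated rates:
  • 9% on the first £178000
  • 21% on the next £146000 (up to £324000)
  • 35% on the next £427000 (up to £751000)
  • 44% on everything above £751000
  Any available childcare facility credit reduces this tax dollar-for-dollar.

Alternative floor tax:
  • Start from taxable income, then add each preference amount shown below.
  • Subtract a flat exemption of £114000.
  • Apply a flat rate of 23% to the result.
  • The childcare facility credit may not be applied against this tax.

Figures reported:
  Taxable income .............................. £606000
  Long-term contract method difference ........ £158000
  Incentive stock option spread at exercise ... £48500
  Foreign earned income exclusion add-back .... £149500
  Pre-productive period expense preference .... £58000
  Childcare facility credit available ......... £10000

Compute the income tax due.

Alternative floor tax:
  Adjusted income: £606000 + £158000 + £48500 + £149500 + £58000 = £1020000
  Less exemption £114000 → base £906000
  £906000 × 23% = £208380

Standard income tax:
  £178000 × 9% = £16020
  £146000 × 21% = £30660
  £282000 × 35% = £98700
  → £145380
  Less childcare facility credit £10000 → £135380

£208380 > £135380, so the alternative floor tax is the binding amount.

£208380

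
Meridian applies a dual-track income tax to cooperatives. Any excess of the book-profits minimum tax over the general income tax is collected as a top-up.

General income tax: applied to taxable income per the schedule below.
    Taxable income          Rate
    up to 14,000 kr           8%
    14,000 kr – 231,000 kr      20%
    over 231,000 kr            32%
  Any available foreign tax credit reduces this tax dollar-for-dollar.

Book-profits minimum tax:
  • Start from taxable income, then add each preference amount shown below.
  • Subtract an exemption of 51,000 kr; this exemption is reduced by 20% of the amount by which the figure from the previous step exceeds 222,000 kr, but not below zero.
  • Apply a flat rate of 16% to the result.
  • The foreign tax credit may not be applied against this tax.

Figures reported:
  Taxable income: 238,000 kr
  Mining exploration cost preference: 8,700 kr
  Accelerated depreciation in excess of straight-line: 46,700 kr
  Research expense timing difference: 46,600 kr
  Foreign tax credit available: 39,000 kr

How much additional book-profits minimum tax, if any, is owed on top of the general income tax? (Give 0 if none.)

General income tax:
  14,000 kr × 8% = 1,120 kr
  217,000 kr × 20% = 43,400 kr
  7,000 kr × 32% = 2,240 kr
  → 46,760 kr
  Less foreign tax credit 39,000 kr → 7,760 kr

Book-profits minimum tax:
  Adjusted income: 238,000 kr + 8,700 kr + 46,700 kr + 46,600 kr = 340,000 kr
  Exemption: 51,000 kr − 20% × (340,000 kr − 222,000 kr) = 51,000 kr − 23,600 kr = 27,400 kr
  Base: 340,000 kr − 27,400 kr = 312,600 kr
  312,600 kr × 16% = 50,016 kr

Excess of book-profits minimum tax over general income tax: 50,016 kr − 7,760 kr = 42,256 kr.

42,256 kr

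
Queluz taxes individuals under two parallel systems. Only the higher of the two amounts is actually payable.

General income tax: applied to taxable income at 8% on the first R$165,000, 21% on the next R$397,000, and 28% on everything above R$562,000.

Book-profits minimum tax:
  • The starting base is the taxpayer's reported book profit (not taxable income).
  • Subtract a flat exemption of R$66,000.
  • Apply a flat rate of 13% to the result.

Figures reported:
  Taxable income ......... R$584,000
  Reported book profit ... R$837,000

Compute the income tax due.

Book-profits minimum tax:
  Base (reported book profit): R$837,000
  Less exemption R$66,000 → base R$771,000
  R$771,000 × 13% = R$100,230

General income tax:
  R$165,000 × 8% = R$13,200
  R$397,000 × 21% = R$83,370
  R$22,000 × 28% = R$6,160
  → R$102,730

R$102,730 > R$100,230, so the general income tax governs.

R$102,730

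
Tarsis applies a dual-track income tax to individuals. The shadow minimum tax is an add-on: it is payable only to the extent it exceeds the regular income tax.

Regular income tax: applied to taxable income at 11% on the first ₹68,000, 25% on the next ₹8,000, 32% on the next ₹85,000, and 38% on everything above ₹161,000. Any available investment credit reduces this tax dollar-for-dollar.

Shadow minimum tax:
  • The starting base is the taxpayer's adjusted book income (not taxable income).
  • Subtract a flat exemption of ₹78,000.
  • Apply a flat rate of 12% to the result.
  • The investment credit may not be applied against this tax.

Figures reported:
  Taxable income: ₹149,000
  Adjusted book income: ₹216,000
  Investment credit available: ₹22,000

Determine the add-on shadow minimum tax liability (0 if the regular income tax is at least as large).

₹5,720

Shadow minimum tax:
  Base (adjusted book income): ₹216,000
  Less exemption ₹78,000 → base ₹138,000
  ₹138,000 × 12% = ₹16,560

Regular income tax:
  ₹68,000 × 11% = ₹7,480
  ₹8,000 × 25% = ₹2,000
  ₹73,000 × 32% = ₹23,360
  → ₹32,840
  Less investment credit ₹22,000 → ₹10,840

Excess of shadow minimum tax over regular income tax: ₹16,560 − ₹10,840 = ₹5,720.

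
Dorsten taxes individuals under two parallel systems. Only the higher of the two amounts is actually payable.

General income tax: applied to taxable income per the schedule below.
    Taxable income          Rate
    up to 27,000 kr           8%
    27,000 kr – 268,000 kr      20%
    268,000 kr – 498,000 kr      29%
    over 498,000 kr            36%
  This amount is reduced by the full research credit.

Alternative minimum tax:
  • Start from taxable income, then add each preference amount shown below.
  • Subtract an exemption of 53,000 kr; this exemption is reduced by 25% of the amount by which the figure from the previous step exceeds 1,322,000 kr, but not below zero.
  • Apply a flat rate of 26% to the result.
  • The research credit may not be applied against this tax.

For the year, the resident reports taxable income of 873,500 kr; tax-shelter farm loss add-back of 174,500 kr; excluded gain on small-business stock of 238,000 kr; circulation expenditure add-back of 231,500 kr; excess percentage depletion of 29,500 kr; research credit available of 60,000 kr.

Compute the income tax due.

402,220 kr

General income tax:
  27,000 kr × 8% = 2,160 kr
  241,000 kr × 20% = 48,200 kr
  230,000 kr × 29% = 66,700 kr
  375,500 kr × 36% = 135,180 kr
  → 252,240 kr
  Less research credit 60,000 kr → 192,240 kr

Alternative minimum tax:
  Adjusted income: 873,500 kr + 174,500 kr + 238,000 kr + 231,500 kr + 29,500 kr = 1,547,000 kr
  Exemption: 25% × (1,547,000 kr − 1,322,000 kr) = 56,250 kr ≥ 53,000 kr, so the exemption is fully phased out
  Base: 1,547,000 kr − 0 kr = 1,547,000 kr
  1,547,000 kr × 26% = 402,220 kr

402,220 kr > 192,240 kr, so the alternative minimum tax is the binding amount.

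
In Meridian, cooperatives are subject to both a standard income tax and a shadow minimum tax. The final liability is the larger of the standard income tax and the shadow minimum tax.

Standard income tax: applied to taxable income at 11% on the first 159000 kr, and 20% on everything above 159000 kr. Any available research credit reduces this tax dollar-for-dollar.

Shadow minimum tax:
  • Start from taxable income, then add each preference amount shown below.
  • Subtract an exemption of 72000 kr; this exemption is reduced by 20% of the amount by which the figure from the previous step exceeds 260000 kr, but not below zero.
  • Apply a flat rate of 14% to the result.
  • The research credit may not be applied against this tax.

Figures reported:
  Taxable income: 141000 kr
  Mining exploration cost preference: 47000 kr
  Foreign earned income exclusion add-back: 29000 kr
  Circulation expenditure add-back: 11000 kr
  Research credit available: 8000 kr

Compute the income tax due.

Standard income tax:
  141000 kr × 11% = 15510 kr
  Less research credit 8000 kr → 7510 kr

Shadow minimum tax:
  Adjusted income: 141000 kr + 47000 kr + 29000 kr + 11000 kr = 228000 kr
  Exemption: 228000 kr ≤ 260000 kr, so full 72000 kr applies
  Base: 228000 kr − 72000 kr = 156000 kr
  156000 kr × 14% = 21840 kr

21840 kr > 7510 kr, so the shadow minimum tax is the binding amount.

21840 kr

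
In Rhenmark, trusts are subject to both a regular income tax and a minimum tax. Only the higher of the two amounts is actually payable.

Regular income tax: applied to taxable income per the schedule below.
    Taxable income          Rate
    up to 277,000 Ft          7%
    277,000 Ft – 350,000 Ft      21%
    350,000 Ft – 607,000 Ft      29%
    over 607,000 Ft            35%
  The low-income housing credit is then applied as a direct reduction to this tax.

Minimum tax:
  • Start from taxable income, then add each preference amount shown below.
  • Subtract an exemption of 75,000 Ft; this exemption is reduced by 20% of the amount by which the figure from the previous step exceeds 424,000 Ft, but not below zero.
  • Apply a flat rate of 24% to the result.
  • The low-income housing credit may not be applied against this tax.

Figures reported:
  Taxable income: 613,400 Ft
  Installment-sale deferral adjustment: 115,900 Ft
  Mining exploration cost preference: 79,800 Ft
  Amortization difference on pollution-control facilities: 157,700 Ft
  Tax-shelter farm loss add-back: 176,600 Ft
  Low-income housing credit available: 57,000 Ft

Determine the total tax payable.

Minimum tax:
  Adjusted income: 613,400 Ft + 115,900 Ft + 79,800 Ft + 157,700 Ft + 176,600 Ft = 1,143,400 Ft
  Exemption: 20% × (1,143,400 Ft − 424,000 Ft) = 143,880 Ft ≥ 75,000 Ft, so the exemption is fully phased out
  Base: 1,143,400 Ft − 0 Ft = 1,143,400 Ft
  1,143,400 Ft × 24% = 274,416 Ft

Regular income tax:
  277,000 Ft × 7% = 19,390 Ft
  73,000 Ft × 21% = 15,330 Ft
  257,000 Ft × 29% = 74,530 Ft
  6,400 Ft × 35% = 2,240 Ft
  → 111,490 Ft
  Less low-income housing credit 57,000 Ft → 54,490 Ft

274,416 Ft > 54,490 Ft, so the minimum tax is the binding amount.

274,416 Ft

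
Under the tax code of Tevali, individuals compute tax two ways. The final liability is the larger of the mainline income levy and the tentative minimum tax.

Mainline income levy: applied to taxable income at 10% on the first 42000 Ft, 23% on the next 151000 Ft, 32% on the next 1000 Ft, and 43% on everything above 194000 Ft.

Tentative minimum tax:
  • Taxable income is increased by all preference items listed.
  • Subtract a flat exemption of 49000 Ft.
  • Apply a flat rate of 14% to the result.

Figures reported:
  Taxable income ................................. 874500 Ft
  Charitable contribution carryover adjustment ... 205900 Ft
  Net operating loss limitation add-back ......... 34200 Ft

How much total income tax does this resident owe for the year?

Mainline income levy:
  42000 Ft × 10% = 4200 Ft
  151000 Ft × 23% = 34730 Ft
  1000 Ft × 32% = 320 Ft
  680500 Ft × 43% = 292615 Ft
  → 331865 Ft

Tentative minimum tax:
  Adjusted income: 874500 Ft + 205900 Ft + 34200 Ft = 1114600 Ft
  Less exemption 49000 Ft → base 1065600 Ft
  1065600 Ft × 14% = 149184 Ft

331865 Ft > 149184 Ft, so the mainline income levy governs.

331865 Ft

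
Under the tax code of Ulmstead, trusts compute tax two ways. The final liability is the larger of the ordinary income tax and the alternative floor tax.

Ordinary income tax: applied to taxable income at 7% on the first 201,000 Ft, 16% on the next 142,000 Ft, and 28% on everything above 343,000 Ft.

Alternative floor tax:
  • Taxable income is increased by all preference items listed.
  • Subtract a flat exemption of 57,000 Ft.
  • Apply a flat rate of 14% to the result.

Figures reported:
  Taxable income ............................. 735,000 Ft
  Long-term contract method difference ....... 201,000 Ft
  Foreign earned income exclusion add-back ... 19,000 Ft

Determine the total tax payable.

146,550 Ft

Ordinary income tax:
  201,000 Ft × 7% = 14,070 Ft
  142,000 Ft × 16% = 22,720 Ft
  392,000 Ft × 28% = 109,760 Ft
  → 146,550 Ft

Alternative floor tax:
  Adjusted income: 735,000 Ft + 201,000 Ft + 19,000 Ft = 955,000 Ft
  Less exemption 57,000 Ft → base 898,000 Ft
  898,000 Ft × 14% = 125,720 Ft

146,550 Ft > 125,720 Ft, so the ordinary income tax governs.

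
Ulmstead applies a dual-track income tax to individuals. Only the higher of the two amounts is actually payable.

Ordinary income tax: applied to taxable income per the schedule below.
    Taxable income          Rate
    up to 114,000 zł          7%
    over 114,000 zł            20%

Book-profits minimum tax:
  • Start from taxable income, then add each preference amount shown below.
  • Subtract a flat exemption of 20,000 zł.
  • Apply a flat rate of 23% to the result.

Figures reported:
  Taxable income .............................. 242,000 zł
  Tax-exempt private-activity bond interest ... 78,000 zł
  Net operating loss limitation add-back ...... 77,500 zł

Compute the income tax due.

Ordinary income tax:
  114,000 zł × 7% = 7,980 zł
  128,000 zł × 20% = 25,600 zł
  → 33,580 zł

Book-profits minimum tax:
  Adjusted income: 242,000 zł + 78,000 zł + 77,500 zł = 397,500 zł
  Less exemption 20,000 zł → base 377,500 zł
  377,500 zł × 23% = 86,825 zł

86,825 zł > 33,580 zł, so the book-profits minimum tax is the binding amount.

86,825 zł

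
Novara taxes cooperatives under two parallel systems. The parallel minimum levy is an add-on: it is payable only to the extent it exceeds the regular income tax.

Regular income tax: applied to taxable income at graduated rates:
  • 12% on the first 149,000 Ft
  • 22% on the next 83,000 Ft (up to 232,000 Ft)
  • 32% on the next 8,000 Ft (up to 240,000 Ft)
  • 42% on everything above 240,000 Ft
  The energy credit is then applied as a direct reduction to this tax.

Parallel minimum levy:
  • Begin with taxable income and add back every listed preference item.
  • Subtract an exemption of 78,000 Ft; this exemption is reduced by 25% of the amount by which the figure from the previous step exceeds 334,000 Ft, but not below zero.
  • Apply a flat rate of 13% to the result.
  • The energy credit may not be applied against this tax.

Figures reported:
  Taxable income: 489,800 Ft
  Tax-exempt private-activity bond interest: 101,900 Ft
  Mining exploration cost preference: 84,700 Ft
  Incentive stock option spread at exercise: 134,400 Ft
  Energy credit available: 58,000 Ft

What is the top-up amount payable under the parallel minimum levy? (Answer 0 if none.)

Regular income tax:
  149,000 Ft × 12% = 17,880 Ft
  83,000 Ft × 22% = 18,260 Ft
  8,000 Ft × 32% = 2,560 Ft
  249,800 Ft × 42% = 104,916 Ft
  → 143,616 Ft
  Less energy credit 58,000 Ft → 85,616 Ft

Parallel minimum levy:
  Adjusted income: 489,800 Ft + 101,900 Ft + 84,700 Ft + 134,400 Ft = 810,800 Ft
  Exemption: 25% × (810,800 Ft − 334,000 Ft) = 119,200 Ft ≥ 78,000 Ft, so the exemption is fully phased out
  Base: 810,800 Ft − 0 Ft = 810,800 Ft
  810,800 Ft × 13% = 105,404 Ft

Excess of parallel minimum levy over regular income tax: 105,404 Ft − 85,616 Ft = 19,788 Ft.

19,788 Ft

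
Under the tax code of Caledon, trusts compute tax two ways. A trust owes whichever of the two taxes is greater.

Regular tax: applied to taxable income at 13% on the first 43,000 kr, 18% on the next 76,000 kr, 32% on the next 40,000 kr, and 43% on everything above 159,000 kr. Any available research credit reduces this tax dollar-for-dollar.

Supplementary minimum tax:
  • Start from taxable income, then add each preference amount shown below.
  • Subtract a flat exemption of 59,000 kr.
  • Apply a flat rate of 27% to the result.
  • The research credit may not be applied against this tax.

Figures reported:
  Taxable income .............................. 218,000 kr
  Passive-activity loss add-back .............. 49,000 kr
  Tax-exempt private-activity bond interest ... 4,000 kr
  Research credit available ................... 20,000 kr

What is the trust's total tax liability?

57,240 kr

Regular tax:
  43,000 kr × 13% = 5,590 kr
  76,000 kr × 18% = 13,680 kr
  40,000 kr × 32% = 12,800 kr
  59,000 kr × 43% = 25,370 kr
  → 57,440 kr
  Less research credit 20,000 kr → 37,440 kr

Supplementary minimum tax:
  Adjusted income: 218,000 kr + 49,000 kr + 4,000 kr = 271,000 kr
  Less exemption 59,000 kr → base 212,000 kr
  212,000 kr × 27% = 57,240 kr

57,240 kr > 37,440 kr, so the supplementary minimum tax is the binding amount.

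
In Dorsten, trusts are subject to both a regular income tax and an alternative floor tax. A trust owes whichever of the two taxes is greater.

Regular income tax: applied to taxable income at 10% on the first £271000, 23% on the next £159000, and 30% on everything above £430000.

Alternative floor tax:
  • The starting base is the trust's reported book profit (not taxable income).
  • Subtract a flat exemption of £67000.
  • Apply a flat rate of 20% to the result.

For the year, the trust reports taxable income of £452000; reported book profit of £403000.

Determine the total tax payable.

Regular income tax:
  £271000 × 10% = £27100
  £159000 × 23% = £36570
  £22000 × 30% = £6600
  → £70270

Alternative floor tax:
  Base (reported book profit): £403000
  Less exemption £67000 → base £336000
  £336000 × 20% = £67200

£70270 > £67200, so the regular income tax governs.

£70270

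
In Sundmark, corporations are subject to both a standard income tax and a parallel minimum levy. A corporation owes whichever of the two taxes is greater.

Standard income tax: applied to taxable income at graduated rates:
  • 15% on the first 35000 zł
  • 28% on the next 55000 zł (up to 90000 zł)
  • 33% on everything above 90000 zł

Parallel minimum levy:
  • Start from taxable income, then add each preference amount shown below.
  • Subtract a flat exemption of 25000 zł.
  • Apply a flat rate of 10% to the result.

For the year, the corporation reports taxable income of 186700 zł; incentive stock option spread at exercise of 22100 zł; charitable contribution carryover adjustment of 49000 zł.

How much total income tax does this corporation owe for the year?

52561 zł

Parallel minimum levy:
  Adjusted income: 186700 zł + 22100 zł + 49000 zł = 257800 zł
  Less exemption 25000 zł → base 232800 zł
  232800 zł × 10% = 23280 zł

Standard income tax:
  35000 zł × 15% = 5250 zł
  55000 zł × 28% = 15400 zł
  96700 zł × 33% = 31911 zł
  → 52561 zł

52561 zł > 23280 zł, so the standard income tax governs.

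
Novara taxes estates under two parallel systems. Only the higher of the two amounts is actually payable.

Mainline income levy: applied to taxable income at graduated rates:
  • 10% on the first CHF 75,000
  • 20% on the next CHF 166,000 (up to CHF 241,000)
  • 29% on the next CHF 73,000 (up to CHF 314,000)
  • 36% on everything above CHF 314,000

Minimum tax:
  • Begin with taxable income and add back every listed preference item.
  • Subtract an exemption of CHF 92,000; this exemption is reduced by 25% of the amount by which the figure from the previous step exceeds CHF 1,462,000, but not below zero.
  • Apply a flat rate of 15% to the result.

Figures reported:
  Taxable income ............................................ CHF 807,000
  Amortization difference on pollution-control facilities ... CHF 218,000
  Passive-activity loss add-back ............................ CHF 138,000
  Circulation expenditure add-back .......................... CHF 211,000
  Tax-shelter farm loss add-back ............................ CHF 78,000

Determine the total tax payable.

CHF 239,350

Minimum tax:
  Adjusted income: CHF 807,000 + CHF 218,000 + CHF 138,000 + CHF 211,000 + CHF 78,000 = CHF 1,452,000
  Exemption: CHF 1,452,000 ≤ CHF 1,462,000, so full CHF 92,000 applies
  Base: CHF 1,452,000 − CHF 92,000 = CHF 1,360,000
  CHF 1,360,000 × 15% = CHF 204,000

Mainline income levy:
  CHF 75,000 × 10% = CHF 7,500
  CHF 166,000 × 20% = CHF 33,200
  CHF 73,000 × 29% = CHF 21,170
  CHF 493,000 × 36% = CHF 177,480
  → CHF 239,350

CHF 239,350 > CHF 204,000, so the mainline income levy governs.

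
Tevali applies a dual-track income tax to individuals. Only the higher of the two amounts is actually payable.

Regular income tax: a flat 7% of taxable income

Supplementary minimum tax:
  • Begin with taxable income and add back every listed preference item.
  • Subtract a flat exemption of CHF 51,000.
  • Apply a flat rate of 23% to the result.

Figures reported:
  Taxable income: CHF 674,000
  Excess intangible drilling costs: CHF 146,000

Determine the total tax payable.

CHF 176,870

Regular income tax:
  CHF 674,000 × 7% = CHF 47,180

Supplementary minimum tax:
  Adjusted income: CHF 674,000 + CHF 146,000 = CHF 820,000
  Less exemption CHF 51,000 → base CHF 769,000
  CHF 769,000 × 23% = CHF 176,870

CHF 176,870 > CHF 47,180, so the supplementary minimum tax is the binding amount.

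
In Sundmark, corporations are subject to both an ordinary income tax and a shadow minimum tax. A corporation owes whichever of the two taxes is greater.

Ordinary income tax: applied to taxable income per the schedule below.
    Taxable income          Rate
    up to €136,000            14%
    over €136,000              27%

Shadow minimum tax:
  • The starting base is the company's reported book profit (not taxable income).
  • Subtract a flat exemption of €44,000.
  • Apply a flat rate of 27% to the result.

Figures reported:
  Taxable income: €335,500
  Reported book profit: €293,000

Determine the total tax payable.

€72,905

Ordinary income tax:
  €136,000 × 14% = €19,040
  €199,500 × 27% = €53,865
  → €72,905

Shadow minimum tax:
  Base (reported book profit): €293,000
  Less exemption €44,000 → base €249,000
  €249,000 × 27% = €67,230

€72,905 > €67,230, so the ordinary income tax governs.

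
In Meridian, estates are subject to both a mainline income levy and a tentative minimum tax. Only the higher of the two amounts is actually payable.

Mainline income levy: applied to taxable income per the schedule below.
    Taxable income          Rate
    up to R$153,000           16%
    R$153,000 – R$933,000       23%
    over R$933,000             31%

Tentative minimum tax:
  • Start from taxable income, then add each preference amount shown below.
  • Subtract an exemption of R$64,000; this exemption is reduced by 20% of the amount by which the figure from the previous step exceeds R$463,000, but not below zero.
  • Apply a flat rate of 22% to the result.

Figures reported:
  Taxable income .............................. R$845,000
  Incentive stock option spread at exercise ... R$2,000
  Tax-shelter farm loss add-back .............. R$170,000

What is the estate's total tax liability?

Tentative minimum tax:
  Adjusted income: R$845,000 + R$2,000 + R$170,000 = R$1,017,000
  Exemption: 20% × (R$1,017,000 − R$463,000) = R$110,800 ≥ R$64,000, so the exemption is fully phased out
  Base: R$1,017,000 − R$0 = R$1,017,000
  R$1,017,000 × 22% = R$223,740

Mainline income levy:
  R$153,000 × 16% = R$24,480
  R$692,000 × 23% = R$159,160
  → R$183,640

R$223,740 > R$183,640, so the tentative minimum tax is the binding amount.

R$223,740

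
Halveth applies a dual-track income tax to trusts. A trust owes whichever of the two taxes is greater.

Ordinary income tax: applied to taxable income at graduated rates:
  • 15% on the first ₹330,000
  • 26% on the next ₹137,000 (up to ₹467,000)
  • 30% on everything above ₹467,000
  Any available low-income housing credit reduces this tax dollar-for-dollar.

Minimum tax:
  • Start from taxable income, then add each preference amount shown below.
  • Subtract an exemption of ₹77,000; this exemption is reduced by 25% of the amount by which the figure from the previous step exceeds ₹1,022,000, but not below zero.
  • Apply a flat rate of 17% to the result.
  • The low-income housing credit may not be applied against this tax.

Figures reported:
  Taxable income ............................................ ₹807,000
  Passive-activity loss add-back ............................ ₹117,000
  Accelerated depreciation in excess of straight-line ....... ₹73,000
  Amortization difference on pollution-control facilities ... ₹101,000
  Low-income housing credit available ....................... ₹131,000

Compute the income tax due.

₹176,800

Minimum tax:
  Adjusted income: ₹807,000 + ₹117,000 + ₹73,000 + ₹101,000 = ₹1,098,000
  Exemption: ₹77,000 − 25% × (₹1,098,000 − ₹1,022,000) = ₹77,000 − ₹19,000 = ₹58,000
  Base: ₹1,098,000 − ₹58,000 = ₹1,040,000
  ₹1,040,000 × 17% = ₹176,800

Ordinary income tax:
  ₹330,000 × 15% = ₹49,500
  ₹137,000 × 26% = ₹35,620
  ₹340,000 × 30% = ₹102,000
  → ₹187,120
  Less low-income housing credit ₹131,000 → ₹56,120

₹176,800 > ₹56,120, so the minimum tax is the binding amount.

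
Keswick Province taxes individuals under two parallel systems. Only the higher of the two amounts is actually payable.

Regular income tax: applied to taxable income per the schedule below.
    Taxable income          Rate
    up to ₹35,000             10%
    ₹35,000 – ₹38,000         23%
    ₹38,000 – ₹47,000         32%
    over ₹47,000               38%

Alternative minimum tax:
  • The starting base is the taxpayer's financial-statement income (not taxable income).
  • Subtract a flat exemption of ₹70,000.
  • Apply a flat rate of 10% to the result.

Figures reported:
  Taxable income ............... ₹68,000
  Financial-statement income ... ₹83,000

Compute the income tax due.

Alternative minimum tax:
  Base (financial-statement income): ₹83,000
  Less exemption ₹70,000 → base ₹13,000
  ₹13,000 × 10% = ₹1,300

Regular income tax:
  ₹35,000 × 10% = ₹3,500
  ₹3,000 × 23% = ₹690
  ₹9,000 × 32% = ₹2,880
  ₹21,000 × 38% = ₹7,980
  → ₹15,050

₹15,050 > ₹1,300, so the regular income tax governs.

₹15,050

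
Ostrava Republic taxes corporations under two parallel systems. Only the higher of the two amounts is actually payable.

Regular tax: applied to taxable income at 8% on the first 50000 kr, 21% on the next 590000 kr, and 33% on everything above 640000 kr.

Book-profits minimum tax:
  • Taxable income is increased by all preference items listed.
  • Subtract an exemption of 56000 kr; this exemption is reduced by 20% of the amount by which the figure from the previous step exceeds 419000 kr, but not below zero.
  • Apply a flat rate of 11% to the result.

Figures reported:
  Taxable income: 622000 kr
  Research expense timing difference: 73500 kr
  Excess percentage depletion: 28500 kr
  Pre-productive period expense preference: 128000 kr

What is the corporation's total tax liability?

124120 kr

Regular tax:
  50000 kr × 8% = 4000 kr
  572000 kr × 21% = 120120 kr
  → 124120 kr

Book-profits minimum tax:
  Adjusted income: 622000 kr + 73500 kr + 28500 kr + 128000 kr = 852000 kr
  Exemption: 20% × (852000 kr − 419000 kr) = 86600 kr ≥ 56000 kr, so the exemption is fully phased out
  Base: 852000 kr − 0 kr = 852000 kr
  852000 kr × 11% = 93720 kr

124120 kr > 93720 kr, so the regular tax governs.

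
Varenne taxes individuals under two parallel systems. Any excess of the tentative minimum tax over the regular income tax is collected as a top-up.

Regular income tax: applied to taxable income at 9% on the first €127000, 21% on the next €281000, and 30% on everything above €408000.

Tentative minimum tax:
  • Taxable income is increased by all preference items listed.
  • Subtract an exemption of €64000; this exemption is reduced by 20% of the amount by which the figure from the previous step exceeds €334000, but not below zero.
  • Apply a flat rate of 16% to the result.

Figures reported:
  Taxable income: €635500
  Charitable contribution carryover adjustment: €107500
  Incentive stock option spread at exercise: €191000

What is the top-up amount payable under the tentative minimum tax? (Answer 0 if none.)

Tentative minimum tax:
  Adjusted income: €635500 + €107500 + €191000 = €934000
  Exemption: 20% × (€934000 − €334000) = €120000 ≥ €64000, so the exemption is fully phased out
  Base: €934000 − €0 = €934000
  €934000 × 16% = €149440

Regular income tax:
  €127000 × 9% = €11430
  €281000 × 21% = €59010
  €227500 × 30% = €68250
  → €138690

Excess of tentative minimum tax over regular income tax: €149440 − €138690 = €10750.

€10750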